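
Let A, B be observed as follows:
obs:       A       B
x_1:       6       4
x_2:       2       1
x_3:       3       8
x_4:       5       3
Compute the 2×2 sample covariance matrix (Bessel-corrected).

Step 1 — column means:
  mean(A) = (6 + 2 + 3 + 5) / 4 = 16/4 = 4
  mean(B) = (4 + 1 + 8 + 3) / 4 = 16/4 = 4

Step 2 — sample covariance S[i,j] = (1/(n-1)) · Σ_k (x_{k,i} - mean_i) · (x_{k,j} - mean_j), with n-1 = 3.
  S[A,A] = ((2)·(2) + (-2)·(-2) + (-1)·(-1) + (1)·(1)) / 3 = 10/3 = 3.3333
  S[A,B] = ((2)·(0) + (-2)·(-3) + (-1)·(4) + (1)·(-1)) / 3 = 1/3 = 0.3333
  S[B,B] = ((0)·(0) + (-3)·(-3) + (4)·(4) + (-1)·(-1)) / 3 = 26/3 = 8.6667

S is symmetric (S[j,i] = S[i,j]). Assembling:

S = [[3.3333, 0.3333],
 [0.3333, 8.6667]]


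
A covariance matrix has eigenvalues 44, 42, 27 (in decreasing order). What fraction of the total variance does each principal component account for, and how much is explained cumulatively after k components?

Step 1 — total variance = trace(Sigma) = Σ λ_i = 44 + 42 + 27 = 113.

Step 2 — fraction explained by component i = λ_i / Σ λ:
  PC1: 44/113 = 0.3894
  PC2: 42/113 = 0.3717
  PC3: 27/113 = 0.2389

Step 3 — cumulative fraction after k components = (λ_1 + ... + λ_k) / Σ λ:
  k = 1: 44/113 = 0.3894
  k = 2: (44 + 42)/113 = 86/113 = 0.7611
  k = 3: (44 + 42 + 27)/113 = 113/113 = 1

Summary (fraction, with percent):

explained: PC1 0.3894 (38.94%), PC2 0.3717 (37.17%), PC3 0.2389 (23.89%);  cumulative: 0.3894, 0.7611, 1


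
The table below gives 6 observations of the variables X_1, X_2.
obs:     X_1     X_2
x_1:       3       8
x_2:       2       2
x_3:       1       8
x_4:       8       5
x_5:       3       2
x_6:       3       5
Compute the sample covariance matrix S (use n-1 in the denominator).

Step 1 — column means:
  mean(X_1) = (3 + 2 + 1 + 8 + 3 + 3) / 6 = 20/6 = 3.3333
  mean(X_2) = (8 + 2 + 8 + 5 + 2 + 5) / 6 = 30/6 = 5

Step 2 — sample covariance S[i,j] = (1/(n-1)) · Σ_k (x_{k,i} - mean_i) · (x_{k,j} - mean_j), with n-1 = 5.
  S[X_1,X_1] = ((-0.3333)·(-0.3333) + (-1.3333)·(-1.3333) + (-2.3333)·(-2.3333) + (4.6667)·(4.6667) + (-0.3333)·(-0.3333) + (-0.3333)·(-0.3333)) / 5 = 29.3333/5 = 5.8667
  S[X_1,X_2] = ((-0.3333)·(3) + (-1.3333)·(-3) + (-2.3333)·(3) + (4.6667)·(0) + (-0.3333)·(-3) + (-0.3333)·(0)) / 5 = -3/5 = -0.6
  S[X_2,X_2] = ((3)·(3) + (-3)·(-3) + (3)·(3) + (0)·(0) + (-3)·(-3) + (0)·(0)) / 5 = 36/5 = 7.2

S is symmetric (S[j,i] = S[i,j]). Assembling:

S = [[5.8667, -0.6],
 [-0.6, 7.2]]


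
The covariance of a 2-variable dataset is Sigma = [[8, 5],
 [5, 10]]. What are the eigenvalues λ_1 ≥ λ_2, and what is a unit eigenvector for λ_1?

Step 1 — characteristic polynomial of 2×2 Sigma:
  det(Sigma - λI) = λ² - trace · λ + det = 0.
  trace = 8 + 10 = 18, det = 8·10 - (5)² = 55.
Step 2 — discriminant:
  Δ = trace² - 4·det = 324 - 220 = 104.
Step 3 — eigenvalues:
  λ = (trace ± √Δ)/2 = (18 ± 10.198)/2,
  λ_1 = 14.099,  λ_2 = 3.901.

Step 4 — unit eigenvector for λ_1: solve (Sigma - λ_1 I)v = 0. First row:
  (8 - 14.099)·v_x + (5)·v_y = 0, i.e. (-6.099)·v_x + (5)·v_y = 0,
  so v ∝ (b, λ_1 - a) = (5, 6.099) = u.
  ||u|| = √((5)² + (6.099)²) = √(62.198) ≈ 7.8866,
  v_1 = u/||u|| ≈ (0.634, 0.7733) (||v_1|| = 1).

λ_1 = 14.099,  λ_2 = 3.901;  v_1 ≈ (0.634, 0.7733)


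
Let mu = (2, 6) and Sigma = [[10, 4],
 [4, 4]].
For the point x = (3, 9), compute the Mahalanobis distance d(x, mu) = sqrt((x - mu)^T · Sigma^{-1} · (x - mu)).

Step 1 — centre the observation: (x - mu) = (1, 3).

Step 2 — invert Sigma. det(Sigma) = 10·4 - (4)² = 24.
  Sigma^{-1} = (1/det) · [[d, -b], [-b, a]] = [[0.1667, -0.1667],
 [-0.1667, 0.4167]].

Step 3 — form the quadratic (x - mu)^T · Sigma^{-1} · (x - mu):
  Sigma^{-1} · (x - mu) = (-0.3333, 1.0833).
  (x - mu)^T · [Sigma^{-1} · (x - mu)] = (1)·(-0.3333) + (3)·(1.0833) = 2.9167.

Step 4 — take square root: d = √(2.9167) ≈ 1.7078.

d(x, mu) = √(2.9167) ≈ 1.7078


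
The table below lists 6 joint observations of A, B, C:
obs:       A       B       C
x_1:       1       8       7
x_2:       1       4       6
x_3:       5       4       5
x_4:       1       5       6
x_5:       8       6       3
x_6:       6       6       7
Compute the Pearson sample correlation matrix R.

Step 1 — column means:
  mean(A) = (1 + 1 + 5 + 1 + 8 + 6) / 6 = 22/6 = 3.6667
  mean(B) = (8 + 4 + 4 + 5 + 6 + 6) / 6 = 33/6 = 5.5
  mean(C) = (7 + 6 + 5 + 6 + 3 + 7) / 6 = 34/6 = 5.6667

Step 2 — sample variances and covariances s[i,j] = (1/(n-1)) · Σ_k (x_{k,i} - mean_i) · (x_{k,j} - mean_j), with n-1 = 5:
  s[A,A] = ((-2.6667)·(-2.6667) + (-2.6667)·(-2.6667) + (1.3333)·(1.3333) + (-2.6667)·(-2.6667) + (4.3333)·(4.3333) + (2.3333)·(2.3333)) / 5 = 47.3333/5 = 9.4667
  s[A,B] = ((-2.6667)·(2.5) + (-2.6667)·(-1.5) + (1.3333)·(-1.5) + (-2.6667)·(-0.5) + (4.3333)·(0.5) + (2.3333)·(0.5)) / 5 = 0/5 = 0
  s[A,C] = ((-2.6667)·(1.3333) + (-2.6667)·(0.3333) + (1.3333)·(-0.6667) + (-2.6667)·(0.3333) + (4.3333)·(-2.6667) + (2.3333)·(1.3333)) / 5 = -14.6667/5 = -2.9333
  s[B,B] = ((2.5)·(2.5) + (-1.5)·(-1.5) + (-1.5)·(-1.5) + (-0.5)·(-0.5) + (0.5)·(0.5) + (0.5)·(0.5)) / 5 = 11.5/5 = 2.3
  s[B,C] = ((2.5)·(1.3333) + (-1.5)·(0.3333) + (-1.5)·(-0.6667) + (-0.5)·(0.3333) + (0.5)·(-2.6667) + (0.5)·(1.3333)) / 5 = 3/5 = 0.6
  s[C,C] = ((1.3333)·(1.3333) + (0.3333)·(0.3333) + (-0.6667)·(-0.6667) + (0.3333)·(0.3333) + (-2.6667)·(-2.6667) + (1.3333)·(1.3333)) / 5 = 11.3333/5 = 2.2667
  Sample standard deviations s_i = √(s[i,i]):
  s(A) = √(9.4667) = 3.0768
  s(B) = √(2.3) = 1.5166
  s(C) = √(2.2667) = 1.5055

Step 3 — r_{ij} = s_{ij} / (s_i · s_j):
  r[A,A] = 1 (diagonal).
  r[A,B] = 0 / (3.0768 · 1.5166) = 0 / 4.6662 = 0
  r[A,C] = -2.9333 / (3.0768 · 1.5055) = -2.9333 / 4.6323 = -0.6332
  r[B,B] = 1 (diagonal).
  r[B,C] = 0.6 / (1.5166 · 1.5055) = 0.6 / 2.2833 = 0.2628
  r[C,C] = 1 (diagonal).

R is symmetric with unit diagonal. Assembling:

R = [[1, 0, -0.6332],
 [0, 1, 0.2628],
 [-0.6332, 0.2628, 1]]


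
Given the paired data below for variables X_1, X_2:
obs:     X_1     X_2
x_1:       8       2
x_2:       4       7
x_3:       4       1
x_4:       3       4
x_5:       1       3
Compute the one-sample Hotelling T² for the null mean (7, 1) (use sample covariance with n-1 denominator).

Step 1 — sample mean vector:
  mean(X_1) = (8 + 4 + 4 + 3 + 1) / 5 = 20/5 = 4
  mean(X_2) = (2 + 7 + 1 + 4 + 3) / 5 = 17/5 = 3.4
  x̄ = (4, 3.4),  deviation x̄ - mu_0 = (4, 3.4) - (7, 1) = (-3, 2.4).

Step 2 — sample covariance matrix, S[i,j] = (1/(n-1)) · Σ_k (x_{k,i} - mean_i) · (x_{k,j} - mean_j), divisor n-1 = 4:
  S[X_1,X_1] = ((4)·(4) + (0)·(0) + (0)·(0) + (-1)·(-1) + (-3)·(-3)) / 4 = 26/4 = 6.5
  S[X_1,X_2] = ((4)·(-1.4) + (0)·(3.6) + (0)·(-2.4) + (-1)·(0.6) + (-3)·(-0.4)) / 4 = -5/4 = -1.25
  S[X_2,X_2] = ((-1.4)·(-1.4) + (3.6)·(3.6) + (-2.4)·(-2.4) + (0.6)·(0.6) + (-0.4)·(-0.4)) / 4 = 21.2/4 = 5.3
  S = [[6.5, -1.25],
 [-1.25, 5.3]].

Step 3 — invert S. det(S) = 6.5·5.3 - (-1.25)² = 32.8875.
  S^{-1} = (1/det) · [[d, -b], [-b, a]] = [[0.1612, 0.038],
 [0.038, 0.1976]].

Step 4 — quadratic form (x̄ - mu_0)^T · S^{-1} · (x̄ - mu_0):
  S^{-1} · (x̄ - mu_0) = (-0.3922, 0.3603),
  (x̄ - mu_0)^T · [...] = (-3)·(-0.3922) + (2.4)·(0.3603) = 2.0415.

Step 5 — scale by n: T² = 5 · 2.0415 = 10.2075.

T² ≈ 10.2075


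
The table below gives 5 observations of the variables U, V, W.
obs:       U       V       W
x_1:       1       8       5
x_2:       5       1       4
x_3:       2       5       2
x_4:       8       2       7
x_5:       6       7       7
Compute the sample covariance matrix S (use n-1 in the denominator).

Step 1 — column means:
  mean(U) = (1 + 5 + 2 + 8 + 6) / 5 = 22/5 = 4.4
  mean(V) = (8 + 1 + 5 + 2 + 7) / 5 = 23/5 = 4.6
  mean(W) = (5 + 4 + 2 + 7 + 7) / 5 = 25/5 = 5

Step 2 — sample covariance S[i,j] = (1/(n-1)) · Σ_k (x_{k,i} - mean_i) · (x_{k,j} - mean_j), with n-1 = 4.
  S[U,U] = ((-3.4)·(-3.4) + (0.6)·(0.6) + (-2.4)·(-2.4) + (3.6)·(3.6) + (1.6)·(1.6)) / 4 = 33.2/4 = 8.3
  S[U,V] = ((-3.4)·(3.4) + (0.6)·(-3.6) + (-2.4)·(0.4) + (3.6)·(-2.6) + (1.6)·(2.4)) / 4 = -20.2/4 = -5.05
  S[U,W] = ((-3.4)·(0) + (0.6)·(-1) + (-2.4)·(-3) + (3.6)·(2) + (1.6)·(2)) / 4 = 17/4 = 4.25
  S[V,V] = ((3.4)·(3.4) + (-3.6)·(-3.6) + (0.4)·(0.4) + (-2.6)·(-2.6) + (2.4)·(2.4)) / 4 = 37.2/4 = 9.3
  S[V,W] = ((3.4)·(0) + (-3.6)·(-1) + (0.4)·(-3) + (-2.6)·(2) + (2.4)·(2)) / 4 = 2/4 = 0.5
  S[W,W] = ((0)·(0) + (-1)·(-1) + (-3)·(-3) + (2)·(2) + (2)·(2)) / 4 = 18/4 = 4.5

S is symmetric (S[j,i] = S[i,j]). Assembling:

S = [[8.3, -5.05, 4.25],
 [-5.05, 9.3, 0.5],
 [4.25, 0.5, 4.5]]


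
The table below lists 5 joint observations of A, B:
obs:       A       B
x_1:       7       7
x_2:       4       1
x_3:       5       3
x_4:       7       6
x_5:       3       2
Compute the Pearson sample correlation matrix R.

Step 1 — column means:
  mean(A) = (7 + 4 + 5 + 7 + 3) / 5 = 26/5 = 5.2
  mean(B) = (7 + 1 + 3 + 6 + 2) / 5 = 19/5 = 3.8

Step 2 — sample variances and covariances s[i,j] = (1/(n-1)) · Σ_k (x_{k,i} - mean_i) · (x_{k,j} - mean_j), with n-1 = 4:
  s[A,A] = ((1.8)·(1.8) + (-1.2)·(-1.2) + (-0.2)·(-0.2) + (1.8)·(1.8) + (-2.2)·(-2.2)) / 4 = 12.8/4 = 3.2
  s[A,B] = ((1.8)·(3.2) + (-1.2)·(-2.8) + (-0.2)·(-0.8) + (1.8)·(2.2) + (-2.2)·(-1.8)) / 4 = 17.2/4 = 4.3
  s[B,B] = ((3.2)·(3.2) + (-2.8)·(-2.8) + (-0.8)·(-0.8) + (2.2)·(2.2) + (-1.8)·(-1.8)) / 4 = 26.8/4 = 6.7
  Sample standard deviations s_i = √(s[i,i]):
  s(A) = √(3.2) = 1.7889
  s(B) = √(6.7) = 2.5884

Step 3 — r_{ij} = s_{ij} / (s_i · s_j):
  r[A,A] = 1 (diagonal).
  r[A,B] = 4.3 / (1.7889 · 2.5884) = 4.3 / 4.6303 = 0.9287
  r[B,B] = 1 (diagonal).

R is symmetric with unit diagonal. Assembling:

R = [[1, 0.9287],
 [0.9287, 1]]


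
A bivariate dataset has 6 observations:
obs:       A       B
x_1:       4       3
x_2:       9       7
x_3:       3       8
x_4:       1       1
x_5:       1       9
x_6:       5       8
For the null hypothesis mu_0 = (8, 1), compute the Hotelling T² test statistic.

Step 1 — sample mean vector:
  mean(A) = (4 + 9 + 3 + 1 + 1 + 5) / 6 = 23/6 = 3.8333
  mean(B) = (3 + 7 + 8 + 1 + 9 + 8) / 6 = 36/6 = 6
  x̄ = (3.8333, 6),  deviation x̄ - mu_0 = (3.8333, 6) - (8, 1) = (-4.1667, 5).

Step 2 — sample covariance matrix, S[i,j] = (1/(n-1)) · Σ_k (x_{k,i} - mean_i) · (x_{k,j} - mean_j), divisor n-1 = 5:
  S[A,A] = ((0.1667)·(0.1667) + (5.1667)·(5.1667) + (-0.8333)·(-0.8333) + (-2.8333)·(-2.8333) + (-2.8333)·(-2.8333) + (1.1667)·(1.1667)) / 5 = 44.8333/5 = 8.9667
  S[A,B] = ((0.1667)·(-3) + (5.1667)·(1) + (-0.8333)·(2) + (-2.8333)·(-5) + (-2.8333)·(3) + (1.1667)·(2)) / 5 = 11/5 = 2.2
  S[B,B] = ((-3)·(-3) + (1)·(1) + (2)·(2) + (-5)·(-5) + (3)·(3) + (2)·(2)) / 5 = 52/5 = 10.4
  S = [[8.9667, 2.2],
 [2.2, 10.4]].

Step 3 — invert S. det(S) = 8.9667·10.4 - (2.2)² = 88.4133.
  S^{-1} = (1/det) · [[d, -b], [-b, a]] = [[0.1176, -0.0249],
 [-0.0249, 0.1014]].

Step 4 — quadratic form (x̄ - mu_0)^T · S^{-1} · (x̄ - mu_0):
  S^{-1} · (x̄ - mu_0) = (-0.6145, 0.6108),
  (x̄ - mu_0)^T · [...] = (-4.1667)·(-0.6145) + (5)·(0.6108) = 5.6144.

Step 5 — scale by n: T² = 6 · 5.6144 = 33.6865.

T² ≈ 33.6865


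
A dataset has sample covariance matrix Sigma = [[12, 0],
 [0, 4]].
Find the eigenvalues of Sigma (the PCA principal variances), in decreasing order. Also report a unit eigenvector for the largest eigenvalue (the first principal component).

Step 1 — characteristic polynomial of 2×2 Sigma:
  det(Sigma - λI) = λ² - trace · λ + det = 0.
  trace = 12 + 4 = 16, det = 12·4 - (0)² = 48.
Step 2 — discriminant:
  Δ = trace² - 4·det = 256 - 192 = 64.
Step 3 — eigenvalues:
  λ = (trace ± √Δ)/2 = (16 ± 8)/2,
  λ_1 = 12,  λ_2 = 4.

Step 4 — unit eigenvector for λ_1: Sigma is diagonal, so its eigenvectors are the coordinate axes. λ_1 = 12 is the diagonal entry on the first coordinate axis, hence
  v_1 = (1, 0) (||v_1|| = 1).

λ_1 = 12,  λ_2 = 4;  v_1 ≈ (1, 0)


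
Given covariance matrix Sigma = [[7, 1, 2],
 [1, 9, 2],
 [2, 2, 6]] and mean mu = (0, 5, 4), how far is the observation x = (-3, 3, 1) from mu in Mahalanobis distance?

Step 1 — centre the observation: (x - mu) = (-3, -2, -3).

Step 2 — invert Sigma (cofactor / det for 3×3, or solve directly):
  Sigma^{-1} = [[0.1582, -0.0063, -0.0506],
 [-0.0063, 0.1203, -0.038],
 [-0.0506, -0.038, 0.1962]].

Step 3 — form the quadratic (x - mu)^T · Sigma^{-1} · (x - mu):
  Sigma^{-1} · (x - mu) = (-0.3101, -0.1076, -0.3608).
  (x - mu)^T · [Sigma^{-1} · (x - mu)] = (-3)·(-0.3101) + (-2)·(-0.1076) + (-3)·(-0.3608) = 2.2278.

Step 4 — take square root: d = √(2.2278) ≈ 1.4926.

d(x, mu) = √(2.2278) ≈ 1.4926


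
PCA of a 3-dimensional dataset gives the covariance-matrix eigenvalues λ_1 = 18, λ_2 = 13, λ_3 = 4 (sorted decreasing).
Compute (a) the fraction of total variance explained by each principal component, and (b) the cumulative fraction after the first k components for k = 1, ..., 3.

Step 1 — total variance = trace(Sigma) = Σ λ_i = 18 + 13 + 4 = 35.

Step 2 — fraction explained by component i = λ_i / Σ λ:
  PC1: 18/35 = 0.5143
  PC2: 13/35 = 0.3714
  PC3: 4/35 = 0.1143

Step 3 — cumulative fraction after k components = (λ_1 + ... + λ_k) / Σ λ:
  k = 1: 18/35 = 0.5143
  k = 2: (18 + 13)/35 = 31/35 = 0.8857
  k = 3: (18 + 13 + 4)/35 = 35/35 = 1

Summary (fraction, with percent):

explained: PC1 0.5143 (51.43%), PC2 0.3714 (37.14%), PC3 0.1143 (11.43%);  cumulative: 0.5143, 0.8857, 1


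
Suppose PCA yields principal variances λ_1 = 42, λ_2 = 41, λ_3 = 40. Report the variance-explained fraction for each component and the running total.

Step 1 — total variance = trace(Sigma) = Σ λ_i = 42 + 41 + 40 = 123.

Step 2 — fraction explained by component i = λ_i / Σ λ:
  PC1: 42/123 = 0.3415
  PC2: 41/123 = 0.3333
  PC3: 40/123 = 0.3252

Step 3 — cumulative fraction after k components = (λ_1 + ... + λ_k) / Σ λ:
  k = 1: 42/123 = 0.3415
  k = 2: (42 + 41)/123 = 83/123 = 0.6748
  k = 3: (42 + 41 + 40)/123 = 123/123 = 1

Summary (fraction, with percent):

explained: PC1 0.3415 (34.15%), PC2 0.3333 (33.33%), PC3 0.3252 (32.52%);  cumulative: 0.3415, 0.6748, 1


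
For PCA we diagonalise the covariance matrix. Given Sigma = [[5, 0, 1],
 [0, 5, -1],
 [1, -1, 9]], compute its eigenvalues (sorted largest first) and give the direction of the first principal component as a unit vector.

Step 1 — characteristic polynomial p(λ) = det(λI - Sigma) = λ³ - tr·λ² + c_1·λ - det, where tr = trace, c_1 = sum of the principal 2×2 minors, det = det(Sigma):
  tr = 5 + 5 + 9 = 19,
  c_1 = (5·5 - (0)²) + (5·9 - (1)²) + (5·9 - (-1)²) = 25 + 44 + 44 = 113,
  det = 5·(5·9 - (-1)²) - (0)·((0)·9 - (-1)·(1)) + (1)·((0)·(-1) - 5·(1)) = 5·(44) - (0)·(1) + (1)·(-5) = 215.
  So p(λ) = λ³ - 19λ² + 113λ - 215.
Step 2 — look for an integer root (rational root theorem: any rational root is an integer divisor of 215). Testing λ = 5:
  p(5) = 125 - 475 + 565 - 215 = 0  ✓
  Dividing out (λ - 5): p(λ) = (λ - 5)(λ² - 14λ + 43).
Step 3 — remaining eigenvalues from the quadratic λ² - 14λ + 43 = 0:
  Δ = 14² - 4·43 = 196 - 172 = 24,  λ = (14 ± √24)/2 = (14 ± 4.899)/2 ≈ 9.4495 or 4.5505.
  Sorted: λ_1 = 9.4495,  λ_2 = 5,  λ_3 = 4.5505  (check: sum = 19 = tr ✓).

Step 4 — unit eigenvector for λ_1 ≈ 9.4495: v spans the null space of (Sigma - λ_1 I), whose rows are
  r_1 = (-4.4495, 0, 1),  r_2 = (0, -4.4495, -1),  r_3 = (1, -1, -0.4495).
  v is orthogonal to every row, so take v ∝ r_1 × r_2 = ((0)·(-1) - (1)·(-4.4495), (1)·(0) - (-4.4495)·(-1), (-4.4495)·(-4.4495) - (0)·(0)) ≈ (4.4495, -4.4495, 19.798).
  Let u = (4.4495, -4.4495, 19.798).
  ||u|| = √((4.4495)² + (-4.4495)² + (19.798)²) = √(431.5551) ≈ 20.7739,  v_1 = u/||u|| ≈ (0.2142, -0.2142, 0.953) (||v_1|| = 1).

λ_1 = 9.4495,  λ_2 = 5,  λ_3 = 4.5505;  v_1 ≈ (0.2142, -0.2142, 0.953)


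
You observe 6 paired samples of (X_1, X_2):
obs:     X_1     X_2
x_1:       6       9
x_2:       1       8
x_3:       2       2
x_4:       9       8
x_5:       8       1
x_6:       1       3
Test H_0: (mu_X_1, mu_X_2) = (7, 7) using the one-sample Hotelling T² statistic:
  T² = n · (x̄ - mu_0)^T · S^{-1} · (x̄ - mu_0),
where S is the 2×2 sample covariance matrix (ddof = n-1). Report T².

Step 1 — sample mean vector:
  mean(X_1) = (6 + 1 + 2 + 9 + 8 + 1) / 6 = 27/6 = 4.5
  mean(X_2) = (9 + 8 + 2 + 8 + 1 + 3) / 6 = 31/6 = 5.1667
  x̄ = (4.5, 5.1667),  deviation x̄ - mu_0 = (4.5, 5.1667) - (7, 7) = (-2.5, -1.8333).

Step 2 — sample covariance matrix, S[i,j] = (1/(n-1)) · Σ_k (x_{k,i} - mean_i) · (x_{k,j} - mean_j), divisor n-1 = 5:
  S[X_1,X_1] = ((1.5)·(1.5) + (-3.5)·(-3.5) + (-2.5)·(-2.5) + (4.5)·(4.5) + (3.5)·(3.5) + (-3.5)·(-3.5)) / 5 = 65.5/5 = 13.1
  S[X_1,X_2] = ((1.5)·(3.8333) + (-3.5)·(2.8333) + (-2.5)·(-3.1667) + (4.5)·(2.8333) + (3.5)·(-4.1667) + (-3.5)·(-2.1667)) / 5 = 9.5/5 = 1.9
  S[X_2,X_2] = ((3.8333)·(3.8333) + (2.8333)·(2.8333) + (-3.1667)·(-3.1667) + (2.8333)·(2.8333) + (-4.1667)·(-4.1667) + (-2.1667)·(-2.1667)) / 5 = 62.8333/5 = 12.5667
  S = [[13.1, 1.9],
 [1.9, 12.5667]].

Step 3 — invert S. det(S) = 13.1·12.5667 - (1.9)² = 161.0133.
  S^{-1} = (1/det) · [[d, -b], [-b, a]] = [[0.078, -0.0118],
 [-0.0118, 0.0814]].

Step 4 — quadratic form (x̄ - mu_0)^T · S^{-1} · (x̄ - mu_0):
  S^{-1} · (x̄ - mu_0) = (-0.1735, -0.1197),
  (x̄ - mu_0)^T · [...] = (-2.5)·(-0.1735) + (-1.8333)·(-0.1197) = 0.6531.

Step 5 — scale by n: T² = 6 · 0.6531 = 3.9185.

T² ≈ 3.9185


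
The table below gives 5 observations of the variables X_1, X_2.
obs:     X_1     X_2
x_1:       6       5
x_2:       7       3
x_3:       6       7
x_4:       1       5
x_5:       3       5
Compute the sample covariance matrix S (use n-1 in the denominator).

Step 1 — column means:
  mean(X_1) = (6 + 7 + 6 + 1 + 3) / 5 = 23/5 = 4.6
  mean(X_2) = (5 + 3 + 7 + 5 + 5) / 5 = 25/5 = 5

Step 2 — sample covariance S[i,j] = (1/(n-1)) · Σ_k (x_{k,i} - mean_i) · (x_{k,j} - mean_j), with n-1 = 4.
  S[X_1,X_1] = ((1.4)·(1.4) + (2.4)·(2.4) + (1.4)·(1.4) + (-3.6)·(-3.6) + (-1.6)·(-1.6)) / 4 = 25.2/4 = 6.3
  S[X_1,X_2] = ((1.4)·(0) + (2.4)·(-2) + (1.4)·(2) + (-3.6)·(0) + (-1.6)·(0)) / 4 = -2/4 = -0.5
  S[X_2,X_2] = ((0)·(0) + (-2)·(-2) + (2)·(2) + (0)·(0) + (0)·(0)) / 4 = 8/4 = 2

S is symmetric (S[j,i] = S[i,j]). Assembling:

S = [[6.3, -0.5],
 [-0.5, 2]]


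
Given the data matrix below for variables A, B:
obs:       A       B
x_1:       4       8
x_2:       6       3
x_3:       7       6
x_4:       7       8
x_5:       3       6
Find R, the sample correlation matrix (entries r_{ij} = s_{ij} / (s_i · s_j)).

Step 1 — column means:
  mean(A) = (4 + 6 + 7 + 7 + 3) / 5 = 27/5 = 5.4
  mean(B) = (8 + 3 + 6 + 8 + 6) / 5 = 31/5 = 6.2

Step 2 — sample variances and covariances s[i,j] = (1/(n-1)) · Σ_k (x_{k,i} - mean_i) · (x_{k,j} - mean_j), with n-1 = 4:
  s[A,A] = ((-1.4)·(-1.4) + (0.6)·(0.6) + (1.6)·(1.6) + (1.6)·(1.6) + (-2.4)·(-2.4)) / 4 = 13.2/4 = 3.3
  s[A,B] = ((-1.4)·(1.8) + (0.6)·(-3.2) + (1.6)·(-0.2) + (1.6)·(1.8) + (-2.4)·(-0.2)) / 4 = -1.4/4 = -0.35
  s[B,B] = ((1.8)·(1.8) + (-3.2)·(-3.2) + (-0.2)·(-0.2) + (1.8)·(1.8) + (-0.2)·(-0.2)) / 4 = 16.8/4 = 4.2
  Sample standard deviations s_i = √(s[i,i]):
  s(A) = √(3.3) = 1.8166
  s(B) = √(4.2) = 2.0494

Step 3 — r_{ij} = s_{ij} / (s_i · s_j):
  r[A,A] = 1 (diagonal).
  r[A,B] = -0.35 / (1.8166 · 2.0494) = -0.35 / 3.7229 = -0.094
  r[B,B] = 1 (diagonal).

R is symmetric with unit diagonal. Assembling:

R = [[1, -0.094],
 [-0.094, 1]]


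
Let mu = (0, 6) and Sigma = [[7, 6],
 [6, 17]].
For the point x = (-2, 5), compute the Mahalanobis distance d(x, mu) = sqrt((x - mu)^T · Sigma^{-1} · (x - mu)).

Step 1 — centre the observation: (x - mu) = (-2, -1).

Step 2 — invert Sigma. det(Sigma) = 7·17 - (6)² = 83.
  Sigma^{-1} = (1/det) · [[d, -b], [-b, a]] = [[0.2048, -0.0723],
 [-0.0723, 0.0843]].

Step 3 — form the quadratic (x - mu)^T · Sigma^{-1} · (x - mu):
  Sigma^{-1} · (x - mu) = (-0.3373, 0.0602).
  (x - mu)^T · [Sigma^{-1} · (x - mu)] = (-2)·(-0.3373) + (-1)·(0.0602) = 0.6145.

Step 4 — take square root: d = √(0.6145) ≈ 0.7839.

d(x, mu) = √(0.6145) ≈ 0.7839


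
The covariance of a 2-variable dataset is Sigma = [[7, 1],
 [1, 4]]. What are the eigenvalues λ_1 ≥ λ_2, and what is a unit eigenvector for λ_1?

Step 1 — characteristic polynomial of 2×2 Sigma:
  det(Sigma - λI) = λ² - trace · λ + det = 0.
  trace = 7 + 4 = 11, det = 7·4 - (1)² = 27.
Step 2 — discriminant:
  Δ = trace² - 4·det = 121 - 108 = 13.
Step 3 — eigenvalues:
  λ = (trace ± √Δ)/2 = (11 ± 3.6056)/2,
  λ_1 = 7.3028,  λ_2 = 3.6972.

Step 4 — unit eigenvector for λ_1: solve (Sigma - λ_1 I)v = 0. First row:
  (7 - 7.3028)·v_x + (1)·v_y = 0, i.e. (-0.3028)·v_x + (1)·v_y = 0,
  so v ∝ (b, λ_1 - a) = (1, 0.3028) = u.
  ||u|| = √((1)² + (0.3028)²) = √(1.0917) ≈ 1.0448,
  v_1 = u/||u|| ≈ (0.9571, 0.2898) (||v_1|| = 1).

λ_1 = 7.3028,  λ_2 = 3.6972;  v_1 ≈ (0.9571, 0.2898)


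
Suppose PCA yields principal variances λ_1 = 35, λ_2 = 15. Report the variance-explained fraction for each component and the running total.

Step 1 — total variance = trace(Sigma) = Σ λ_i = 35 + 15 = 50.

Step 2 — fraction explained by component i = λ_i / Σ λ:
  PC1: 35/50 = 0.7
  PC2: 15/50 = 0.3

Step 3 — cumulative fraction after k components = (λ_1 + ... + λ_k) / Σ λ:
  k = 1: 35/50 = 0.7
  k = 2: (35 + 15)/50 = 50/50 = 1

Summary (fraction, with percent):

explained: PC1 0.7 (70%), PC2 0.3 (30%);  cumulative: 0.7, 1


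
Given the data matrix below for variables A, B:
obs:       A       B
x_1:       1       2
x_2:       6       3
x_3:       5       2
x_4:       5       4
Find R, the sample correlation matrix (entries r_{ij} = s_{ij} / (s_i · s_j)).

Step 1 — column means:
  mean(A) = (1 + 6 + 5 + 5) / 4 = 17/4 = 4.25
  mean(B) = (2 + 3 + 2 + 4) / 4 = 11/4 = 2.75

Step 2 — sample variances and covariances s[i,j] = (1/(n-1)) · Σ_k (x_{k,i} - mean_i) · (x_{k,j} - mean_j), with n-1 = 3:
  s[A,A] = ((-3.25)·(-3.25) + (1.75)·(1.75) + (0.75)·(0.75) + (0.75)·(0.75)) / 3 = 14.75/3 = 4.9167
  s[A,B] = ((-3.25)·(-0.75) + (1.75)·(0.25) + (0.75)·(-0.75) + (0.75)·(1.25)) / 3 = 3.25/3 = 1.0833
  s[B,B] = ((-0.75)·(-0.75) + (0.25)·(0.25) + (-0.75)·(-0.75) + (1.25)·(1.25)) / 3 = 2.75/3 = 0.9167
  Sample standard deviations s_i = √(s[i,i]):
  s(A) = √(4.9167) = 2.2174
  s(B) = √(0.9167) = 0.9574

Step 3 — r_{ij} = s_{ij} / (s_i · s_j):
  r[A,A] = 1 (diagonal).
  r[A,B] = 1.0833 / (2.2174 · 0.9574) = 1.0833 / 2.123 = 0.5103
  r[B,B] = 1 (diagonal).

R is symmetric with unit diagonal. Assembling:

R = [[1, 0.5103],
 [0.5103, 1]]


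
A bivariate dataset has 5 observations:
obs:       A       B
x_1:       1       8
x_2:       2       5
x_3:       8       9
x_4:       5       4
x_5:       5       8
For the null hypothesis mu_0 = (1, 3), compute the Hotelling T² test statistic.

Step 1 — sample mean vector:
  mean(A) = (1 + 2 + 8 + 5 + 5) / 5 = 21/5 = 4.2
  mean(B) = (8 + 5 + 9 + 4 + 8) / 5 = 34/5 = 6.8
  x̄ = (4.2, 6.8),  deviation x̄ - mu_0 = (4.2, 6.8) - (1, 3) = (3.2, 3.8).

Step 2 — sample covariance matrix, S[i,j] = (1/(n-1)) · Σ_k (x_{k,i} - mean_i) · (x_{k,j} - mean_j), divisor n-1 = 4:
  S[A,A] = ((-3.2)·(-3.2) + (-2.2)·(-2.2) + (3.8)·(3.8) + (0.8)·(0.8) + (0.8)·(0.8)) / 4 = 30.8/4 = 7.7
  S[A,B] = ((-3.2)·(1.2) + (-2.2)·(-1.8) + (3.8)·(2.2) + (0.8)·(-2.8) + (0.8)·(1.2)) / 4 = 7.2/4 = 1.8
  S[B,B] = ((1.2)·(1.2) + (-1.8)·(-1.8) + (2.2)·(2.2) + (-2.8)·(-2.8) + (1.2)·(1.2)) / 4 = 18.8/4 = 4.7
  S = [[7.7, 1.8],
 [1.8, 4.7]].

Step 3 — invert S. det(S) = 7.7·4.7 - (1.8)² = 32.95.
  S^{-1} = (1/det) · [[d, -b], [-b, a]] = [[0.1426, -0.0546],
 [-0.0546, 0.2337]].

Step 4 — quadratic form (x̄ - mu_0)^T · S^{-1} · (x̄ - mu_0):
  S^{-1} · (x̄ - mu_0) = (0.2489, 0.7132),
  (x̄ - mu_0)^T · [...] = (3.2)·(0.2489) + (3.8)·(0.7132) = 3.5065.

Step 5 — scale by n: T² = 5 · 3.5065 = 17.5326.

T² ≈ 17.5326


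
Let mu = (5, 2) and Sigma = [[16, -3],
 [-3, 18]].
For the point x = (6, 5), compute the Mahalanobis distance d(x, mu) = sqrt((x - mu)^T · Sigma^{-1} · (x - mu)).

Step 1 — centre the observation: (x - mu) = (1, 3).

Step 2 — invert Sigma. det(Sigma) = 16·18 - (-3)² = 279.
  Sigma^{-1} = (1/det) · [[d, -b], [-b, a]] = [[0.0645, 0.0108],
 [0.0108, 0.0573]].

Step 3 — form the quadratic (x - mu)^T · Sigma^{-1} · (x - mu):
  Sigma^{-1} · (x - mu) = (0.0968, 0.1828).
  (x - mu)^T · [Sigma^{-1} · (x - mu)] = (1)·(0.0968) + (3)·(0.1828) = 0.6452.

Step 4 — take square root: d = √(0.6452) ≈ 0.8032.

d(x, mu) = √(0.6452) ≈ 0.8032


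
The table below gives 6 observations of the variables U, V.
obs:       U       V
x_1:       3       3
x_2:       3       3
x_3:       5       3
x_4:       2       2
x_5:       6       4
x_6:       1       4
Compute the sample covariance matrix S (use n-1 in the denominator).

Step 1 — column means:
  mean(U) = (3 + 3 + 5 + 2 + 6 + 1) / 6 = 20/6 = 3.3333
  mean(V) = (3 + 3 + 3 + 2 + 4 + 4) / 6 = 19/6 = 3.1667

Step 2 — sample covariance S[i,j] = (1/(n-1)) · Σ_k (x_{k,i} - mean_i) · (x_{k,j} - mean_j), with n-1 = 5.
  S[U,U] = ((-0.3333)·(-0.3333) + (-0.3333)·(-0.3333) + (1.6667)·(1.6667) + (-1.3333)·(-1.3333) + (2.6667)·(2.6667) + (-2.3333)·(-2.3333)) / 5 = 17.3333/5 = 3.4667
  S[U,V] = ((-0.3333)·(-0.1667) + (-0.3333)·(-0.1667) + (1.6667)·(-0.1667) + (-1.3333)·(-1.1667) + (2.6667)·(0.8333) + (-2.3333)·(0.8333)) / 5 = 1.6667/5 = 0.3333
  S[V,V] = ((-0.1667)·(-0.1667) + (-0.1667)·(-0.1667) + (-0.1667)·(-0.1667) + (-1.1667)·(-1.1667) + (0.8333)·(0.8333) + (0.8333)·(0.8333)) / 5 = 2.8333/5 = 0.5667

S is symmetric (S[j,i] = S[i,j]). Assembling:

S = [[3.4667, 0.3333],
 [0.3333, 0.5667]]


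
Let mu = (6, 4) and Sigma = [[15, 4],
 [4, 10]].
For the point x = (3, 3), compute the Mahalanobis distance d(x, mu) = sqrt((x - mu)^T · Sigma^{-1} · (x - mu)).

Step 1 — centre the observation: (x - mu) = (-3, -1).

Step 2 — invert Sigma. det(Sigma) = 15·10 - (4)² = 134.
  Sigma^{-1} = (1/det) · [[d, -b], [-b, a]] = [[0.0746, -0.0299],
 [-0.0299, 0.1119]].

Step 3 — form the quadratic (x - mu)^T · Sigma^{-1} · (x - mu):
  Sigma^{-1} · (x - mu) = (-0.194, -0.0224).
  (x - mu)^T · [Sigma^{-1} · (x - mu)] = (-3)·(-0.194) + (-1)·(-0.0224) = 0.6045.

Step 4 — take square root: d = √(0.6045) ≈ 0.7775.

d(x, mu) = √(0.6045) ≈ 0.7775


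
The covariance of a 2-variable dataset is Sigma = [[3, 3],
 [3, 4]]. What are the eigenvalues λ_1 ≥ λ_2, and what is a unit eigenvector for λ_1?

Step 1 — characteristic polynomial of 2×2 Sigma:
  det(Sigma - λI) = λ² - trace · λ + det = 0.
  trace = 3 + 4 = 7, det = 3·4 - (3)² = 3.
Step 2 — discriminant:
  Δ = trace² - 4·det = 49 - 12 = 37.
Step 3 — eigenvalues:
  λ = (trace ± √Δ)/2 = (7 ± 6.0828)/2,
  λ_1 = 6.5414,  λ_2 = 0.4586.

Step 4 — unit eigenvector for λ_1: solve (Sigma - λ_1 I)v = 0. First row:
  (3 - 6.5414)·v_x + (3)·v_y = 0, i.e. (-3.5414)·v_x + (3)·v_y = 0,
  so v ∝ (b, λ_1 - a) = (3, 3.5414) = u.
  ||u|| = √((3)² + (3.5414)²) = √(21.5414) ≈ 4.6413,
  v_1 = u/||u|| ≈ (0.6464, 0.763) (||v_1|| = 1).

λ_1 = 6.5414,  λ_2 = 0.4586;  v_1 ≈ (0.6464, 0.763)


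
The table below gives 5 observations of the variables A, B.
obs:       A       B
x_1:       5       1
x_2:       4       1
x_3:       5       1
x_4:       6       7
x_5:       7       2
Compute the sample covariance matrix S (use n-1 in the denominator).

Step 1 — column means:
  mean(A) = (5 + 4 + 5 + 6 + 7) / 5 = 27/5 = 5.4
  mean(B) = (1 + 1 + 1 + 7 + 2) / 5 = 12/5 = 2.4

Step 2 — sample covariance S[i,j] = (1/(n-1)) · Σ_k (x_{k,i} - mean_i) · (x_{k,j} - mean_j), with n-1 = 4.
  S[A,A] = ((-0.4)·(-0.4) + (-1.4)·(-1.4) + (-0.4)·(-0.4) + (0.6)·(0.6) + (1.6)·(1.6)) / 4 = 5.2/4 = 1.3
  S[A,B] = ((-0.4)·(-1.4) + (-1.4)·(-1.4) + (-0.4)·(-1.4) + (0.6)·(4.6) + (1.6)·(-0.4)) / 4 = 5.2/4 = 1.3
  S[B,B] = ((-1.4)·(-1.4) + (-1.4)·(-1.4) + (-1.4)·(-1.4) + (4.6)·(4.6) + (-0.4)·(-0.4)) / 4 = 27.2/4 = 6.8

S is symmetric (S[j,i] = S[i,j]). Assembling:

S = [[1.3, 1.3],
 [1.3, 6.8]]


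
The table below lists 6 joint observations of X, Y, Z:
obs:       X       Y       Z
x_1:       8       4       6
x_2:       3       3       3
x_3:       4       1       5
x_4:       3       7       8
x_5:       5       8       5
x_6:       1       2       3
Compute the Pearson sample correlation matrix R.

Step 1 — column means:
  mean(X) = (8 + 3 + 4 + 3 + 5 + 1) / 6 = 24/6 = 4
  mean(Y) = (4 + 3 + 1 + 7 + 8 + 2) / 6 = 25/6 = 4.1667
  mean(Z) = (6 + 3 + 5 + 8 + 5 + 3) / 6 = 30/6 = 5

Step 2 — sample variances and covariances s[i,j] = (1/(n-1)) · Σ_k (x_{k,i} - mean_i) · (x_{k,j} - mean_j), with n-1 = 5:
  s[X,X] = ((4)·(4) + (-1)·(-1) + (0)·(0) + (-1)·(-1) + (1)·(1) + (-3)·(-3)) / 5 = 28/5 = 5.6
  s[X,Y] = ((4)·(-0.1667) + (-1)·(-1.1667) + (0)·(-3.1667) + (-1)·(2.8333) + (1)·(3.8333) + (-3)·(-2.1667)) / 5 = 8/5 = 1.6
  s[X,Z] = ((4)·(1) + (-1)·(-2) + (0)·(0) + (-1)·(3) + (1)·(0) + (-3)·(-2)) / 5 = 9/5 = 1.8
  s[Y,Y] = ((-0.1667)·(-0.1667) + (-1.1667)·(-1.1667) + (-3.1667)·(-3.1667) + (2.8333)·(2.8333) + (3.8333)·(3.8333) + (-2.1667)·(-2.1667)) / 5 = 38.8333/5 = 7.7667
  s[Y,Z] = ((-0.1667)·(1) + (-1.1667)·(-2) + (-3.1667)·(0) + (2.8333)·(3) + (3.8333)·(0) + (-2.1667)·(-2)) / 5 = 15/5 = 3
  s[Z,Z] = ((1)·(1) + (-2)·(-2) + (0)·(0) + (3)·(3) + (0)·(0) + (-2)·(-2)) / 5 = 18/5 = 3.6
  Sample standard deviations s_i = √(s[i,i]):
  s(X) = √(5.6) = 2.3664
  s(Y) = √(7.7667) = 2.7869
  s(Z) = √(3.6) = 1.8974

Step 3 — r_{ij} = s_{ij} / (s_i · s_j):
  r[X,X] = 1 (diagonal).
  r[X,Y] = 1.6 / (2.3664 · 2.7869) = 1.6 / 6.5949 = 0.2426
  r[X,Z] = 1.8 / (2.3664 · 1.8974) = 1.8 / 4.49 = 0.4009
  r[Y,Y] = 1 (diagonal).
  r[Y,Z] = 3 / (2.7869 · 1.8974) = 3 / 5.2877 = 0.5674
  r[Z,Z] = 1 (diagonal).

R is symmetric with unit diagonal. Assembling:

R = [[1, 0.2426, 0.4009],
 [0.2426, 1, 0.5674],
 [0.4009, 0.5674, 1]]


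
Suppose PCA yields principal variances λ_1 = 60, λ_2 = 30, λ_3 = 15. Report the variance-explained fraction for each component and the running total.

Step 1 — total variance = trace(Sigma) = Σ λ_i = 60 + 30 + 15 = 105.

Step 2 — fraction explained by component i = λ_i / Σ λ:
  PC1: 60/105 = 0.5714
  PC2: 30/105 = 0.2857
  PC3: 15/105 = 0.1429

Step 3 — cumulative fraction after k components = (λ_1 + ... + λ_k) / Σ λ:
  k = 1: 60/105 = 0.5714
  k = 2: (60 + 30)/105 = 90/105 = 0.8571
  k = 3: (60 + 30 + 15)/105 = 105/105 = 1

Summary (fraction, with percent):

explained: PC1 0.5714 (57.14%), PC2 0.2857 (28.57%), PC3 0.1429 (14.29%);  cumulative: 0.5714, 0.8571, 1


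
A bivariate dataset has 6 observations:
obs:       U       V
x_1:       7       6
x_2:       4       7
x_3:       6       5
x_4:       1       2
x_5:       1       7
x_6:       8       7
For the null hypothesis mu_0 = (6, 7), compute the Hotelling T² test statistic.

Step 1 — sample mean vector:
  mean(U) = (7 + 4 + 6 + 1 + 1 + 8) / 6 = 27/6 = 4.5
  mean(V) = (6 + 7 + 5 + 2 + 7 + 7) / 6 = 34/6 = 5.6667
  x̄ = (4.5, 5.6667),  deviation x̄ - mu_0 = (4.5, 5.6667) - (6, 7) = (-1.5, -1.3333).

Step 2 — sample covariance matrix, S[i,j] = (1/(n-1)) · Σ_k (x_{k,i} - mean_i) · (x_{k,j} - mean_j), divisor n-1 = 5:
  S[U,U] = ((2.5)·(2.5) + (-0.5)·(-0.5) + (1.5)·(1.5) + (-3.5)·(-3.5) + (-3.5)·(-3.5) + (3.5)·(3.5)) / 5 = 45.5/5 = 9.1
  S[U,V] = ((2.5)·(0.3333) + (-0.5)·(1.3333) + (1.5)·(-0.6667) + (-3.5)·(-3.6667) + (-3.5)·(1.3333) + (3.5)·(1.3333)) / 5 = 12/5 = 2.4
  S[V,V] = ((0.3333)·(0.3333) + (1.3333)·(1.3333) + (-0.6667)·(-0.6667) + (-3.6667)·(-3.6667) + (1.3333)·(1.3333) + (1.3333)·(1.3333)) / 5 = 19.3333/5 = 3.8667
  S = [[9.1, 2.4],
 [2.4, 3.8667]].

Step 3 — invert S. det(S) = 9.1·3.8667 - (2.4)² = 29.4267.
  S^{-1} = (1/det) · [[d, -b], [-b, a]] = [[0.1314, -0.0816],
 [-0.0816, 0.3092]].

Step 4 — quadratic form (x̄ - mu_0)^T · S^{-1} · (x̄ - mu_0):
  S^{-1} · (x̄ - mu_0) = (-0.0884, -0.29),
  (x̄ - mu_0)^T · [...] = (-1.5)·(-0.0884) + (-1.3333)·(-0.29) = 0.5192.

Step 5 — scale by n: T² = 6 · 0.5192 = 3.1151.

T² ≈ 3.1151


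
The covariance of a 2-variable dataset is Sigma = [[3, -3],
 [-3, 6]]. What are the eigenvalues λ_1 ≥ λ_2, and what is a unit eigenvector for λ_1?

Step 1 — characteristic polynomial of 2×2 Sigma:
  det(Sigma - λI) = λ² - trace · λ + det = 0.
  trace = 3 + 6 = 9, det = 3·6 - (-3)² = 9.
Step 2 — discriminant:
  Δ = trace² - 4·det = 81 - 36 = 45.
Step 3 — eigenvalues:
  λ = (trace ± √Δ)/2 = (9 ± 6.7082)/2,
  λ_1 = 7.8541,  λ_2 = 1.1459.

Step 4 — unit eigenvector for λ_1: solve (Sigma - λ_1 I)v = 0. First row:
  (3 - 7.8541)·v_x + (-3)·v_y = 0, i.e. (-4.8541)·v_x + (-3)·v_y = 0,
  so v ∝ (b, λ_1 - a) = (-3, 4.8541); multiply by -1 so the first entry is positive: u = (3, -4.8541).
  ||u|| = √((3)² + (-4.8541)²) = √(32.5623) ≈ 5.7063,
  v_1 = u/||u|| ≈ (0.5257, -0.8507) (||v_1|| = 1).

λ_1 = 7.8541,  λ_2 = 1.1459;  v_1 ≈ (0.5257, -0.8507)


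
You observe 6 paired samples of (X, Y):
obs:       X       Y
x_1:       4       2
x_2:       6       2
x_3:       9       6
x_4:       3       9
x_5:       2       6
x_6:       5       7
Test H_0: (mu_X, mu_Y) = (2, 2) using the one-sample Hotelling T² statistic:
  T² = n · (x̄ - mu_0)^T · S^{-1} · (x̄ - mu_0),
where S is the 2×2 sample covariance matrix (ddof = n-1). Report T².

Step 1 — sample mean vector:
  mean(X) = (4 + 6 + 9 + 3 + 2 + 5) / 6 = 29/6 = 4.8333
  mean(Y) = (2 + 2 + 6 + 9 + 6 + 7) / 6 = 32/6 = 5.3333
  x̄ = (4.8333, 5.3333),  deviation x̄ - mu_0 = (4.8333, 5.3333) - (2, 2) = (2.8333, 3.3333).

Step 2 — sample covariance matrix, S[i,j] = (1/(n-1)) · Σ_k (x_{k,i} - mean_i) · (x_{k,j} - mean_j), divisor n-1 = 5:
  S[X,X] = ((-0.8333)·(-0.8333) + (1.1667)·(1.1667) + (4.1667)·(4.1667) + (-1.8333)·(-1.8333) + (-2.8333)·(-2.8333) + (0.1667)·(0.1667)) / 5 = 30.8333/5 = 6.1667
  S[X,Y] = ((-0.8333)·(-3.3333) + (1.1667)·(-3.3333) + (4.1667)·(0.6667) + (-1.8333)·(3.6667) + (-2.8333)·(0.6667) + (0.1667)·(1.6667)) / 5 = -6.6667/5 = -1.3333
  S[Y,Y] = ((-3.3333)·(-3.3333) + (-3.3333)·(-3.3333) + (0.6667)·(0.6667) + (3.6667)·(3.6667) + (0.6667)·(0.6667) + (1.6667)·(1.6667)) / 5 = 39.3333/5 = 7.8667
  S = [[6.1667, -1.3333],
 [-1.3333, 7.8667]].

Step 3 — invert S. det(S) = 6.1667·7.8667 - (-1.3333)² = 46.7333.
  S^{-1} = (1/det) · [[d, -b], [-b, a]] = [[0.1683, 0.0285],
 [0.0285, 0.132]].

Step 4 — quadratic form (x̄ - mu_0)^T · S^{-1} · (x̄ - mu_0):
  S^{-1} · (x̄ - mu_0) = (0.572, 0.5207),
  (x̄ - mu_0)^T · [...] = (2.8333)·(0.572) + (3.3333)·(0.5207) = 3.3564.

Step 5 — scale by n: T² = 6 · 3.3564 = 20.1384.

T² ≈ 20.1384


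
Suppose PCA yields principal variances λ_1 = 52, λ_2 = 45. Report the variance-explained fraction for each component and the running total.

Step 1 — total variance = trace(Sigma) = Σ λ_i = 52 + 45 = 97.

Step 2 — fraction explained by component i = λ_i / Σ λ:
  PC1: 52/97 = 0.5361
  PC2: 45/97 = 0.4639

Step 3 — cumulative fraction after k components = (λ_1 + ... + λ_k) / Σ λ:
  k = 1: 52/97 = 0.5361
  k = 2: (52 + 45)/97 = 97/97 = 1

Summary (fraction, with percent):

explained: PC1 0.5361 (53.61%), PC2 0.4639 (46.39%);  cumulative: 0.5361, 1


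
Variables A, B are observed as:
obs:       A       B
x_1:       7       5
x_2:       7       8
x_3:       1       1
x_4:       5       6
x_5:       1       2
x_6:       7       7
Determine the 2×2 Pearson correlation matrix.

Step 1 — column means:
  mean(A) = (7 + 7 + 1 + 5 + 1 + 7) / 6 = 28/6 = 4.6667
  mean(B) = (5 + 8 + 1 + 6 + 2 + 7) / 6 = 29/6 = 4.8333

Step 2 — sample variances and covariances s[i,j] = (1/(n-1)) · Σ_k (x_{k,i} - mean_i) · (x_{k,j} - mean_j), with n-1 = 5:
  s[A,A] = ((2.3333)·(2.3333) + (2.3333)·(2.3333) + (-3.6667)·(-3.6667) + (0.3333)·(0.3333) + (-3.6667)·(-3.6667) + (2.3333)·(2.3333)) / 5 = 43.3333/5 = 8.6667
  s[A,B] = ((2.3333)·(0.1667) + (2.3333)·(3.1667) + (-3.6667)·(-3.8333) + (0.3333)·(1.1667) + (-3.6667)·(-2.8333) + (2.3333)·(2.1667)) / 5 = 37.6667/5 = 7.5333
  s[B,B] = ((0.1667)·(0.1667) + (3.1667)·(3.1667) + (-3.8333)·(-3.8333) + (1.1667)·(1.1667) + (-2.8333)·(-2.8333) + (2.1667)·(2.1667)) / 5 = 38.8333/5 = 7.7667
  Sample standard deviations s_i = √(s[i,i]):
  s(A) = √(8.6667) = 2.9439
  s(B) = √(7.7667) = 2.7869

Step 3 — r_{ij} = s_{ij} / (s_i · s_j):
  r[A,A] = 1 (diagonal).
  r[A,B] = 7.5333 / (2.9439 · 2.7869) = 7.5333 / 8.2043 = 0.9182
  r[B,B] = 1 (diagonal).

R is symmetric with unit diagonal. Assembling:

R = [[1, 0.9182],
 [0.9182, 1]]


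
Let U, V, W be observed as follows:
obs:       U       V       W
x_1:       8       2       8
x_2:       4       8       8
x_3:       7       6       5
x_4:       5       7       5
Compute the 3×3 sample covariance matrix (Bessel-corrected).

Step 1 — column means:
  mean(U) = (8 + 4 + 7 + 5) / 4 = 24/4 = 6
  mean(V) = (2 + 8 + 6 + 7) / 4 = 23/4 = 5.75
  mean(W) = (8 + 8 + 5 + 5) / 4 = 26/4 = 6.5

Step 2 — sample covariance S[i,j] = (1/(n-1)) · Σ_k (x_{k,i} - mean_i) · (x_{k,j} - mean_j), with n-1 = 3.
  S[U,U] = ((2)·(2) + (-2)·(-2) + (1)·(1) + (-1)·(-1)) / 3 = 10/3 = 3.3333
  S[U,V] = ((2)·(-3.75) + (-2)·(2.25) + (1)·(0.25) + (-1)·(1.25)) / 3 = -13/3 = -4.3333
  S[U,W] = ((2)·(1.5) + (-2)·(1.5) + (1)·(-1.5) + (-1)·(-1.5)) / 3 = 0/3 = 0
  S[V,V] = ((-3.75)·(-3.75) + (2.25)·(2.25) + (0.25)·(0.25) + (1.25)·(1.25)) / 3 = 20.75/3 = 6.9167
  S[V,W] = ((-3.75)·(1.5) + (2.25)·(1.5) + (0.25)·(-1.5) + (1.25)·(-1.5)) / 3 = -4.5/3 = -1.5
  S[W,W] = ((1.5)·(1.5) + (1.5)·(1.5) + (-1.5)·(-1.5) + (-1.5)·(-1.5)) / 3 = 9/3 = 3

S is symmetric (S[j,i] = S[i,j]). Assembling:

S = [[3.3333, -4.3333, 0],
 [-4.3333, 6.9167, -1.5],
 [0, -1.5, 3]]


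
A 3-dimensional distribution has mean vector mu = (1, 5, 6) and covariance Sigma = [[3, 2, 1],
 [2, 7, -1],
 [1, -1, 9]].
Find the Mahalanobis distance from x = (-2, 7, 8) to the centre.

Step 1 — centre the observation: (x - mu) = (-3, 2, 2).

Step 2 — invert Sigma (cofactor / det for 3×3, or solve directly):
  Sigma^{-1} = [[0.446, -0.1367, -0.0647],
 [-0.1367, 0.1871, 0.036],
 [-0.0647, 0.036, 0.1223]].

Step 3 — form the quadratic (x - mu)^T · Sigma^{-1} · (x - mu):
  Sigma^{-1} · (x - mu) = (-1.741, 0.8561, 0.5108).
  (x - mu)^T · [Sigma^{-1} · (x - mu)] = (-3)·(-1.741) + (2)·(0.8561) + (2)·(0.5108) = 7.9568.

Step 4 — take square root: d = √(7.9568) ≈ 2.8208.

d(x, mu) = √(7.9568) ≈ 2.8208


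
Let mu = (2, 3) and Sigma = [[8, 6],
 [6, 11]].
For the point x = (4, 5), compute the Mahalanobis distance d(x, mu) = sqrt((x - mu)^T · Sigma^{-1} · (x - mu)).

Step 1 — centre the observation: (x - mu) = (2, 2).

Step 2 — invert Sigma. det(Sigma) = 8·11 - (6)² = 52.
  Sigma^{-1} = (1/det) · [[d, -b], [-b, a]] = [[0.2115, -0.1154],
 [-0.1154, 0.1538]].

Step 3 — form the quadratic (x - mu)^T · Sigma^{-1} · (x - mu):
  Sigma^{-1} · (x - mu) = (0.1923, 0.0769).
  (x - mu)^T · [Sigma^{-1} · (x - mu)] = (2)·(0.1923) + (2)·(0.0769) = 0.5385.

Step 4 — take square root: d = √(0.5385) ≈ 0.7338.

d(x, mu) = √(0.5385) ≈ 0.7338


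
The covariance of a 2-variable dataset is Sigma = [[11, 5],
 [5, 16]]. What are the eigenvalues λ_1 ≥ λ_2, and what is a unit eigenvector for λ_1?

Step 1 — characteristic polynomial of 2×2 Sigma:
  det(Sigma - λI) = λ² - trace · λ + det = 0.
  trace = 11 + 16 = 27, det = 11·16 - (5)² = 151.
Step 2 — discriminant:
  Δ = trace² - 4·det = 729 - 604 = 125.
Step 3 — eigenvalues:
  λ = (trace ± √Δ)/2 = (27 ± 11.1803)/2,
  λ_1 = 19.0902,  λ_2 = 7.9098.

Step 4 — unit eigenvector for λ_1: solve (Sigma - λ_1 I)v = 0. First row:
  (11 - 19.0902)·v_x + (5)·v_y = 0, i.e. (-8.0902)·v_x + (5)·v_y = 0,
  so v ∝ (b, λ_1 - a) = (5, 8.0902) = u.
  ||u|| = √((5)² + (8.0902)²) = √(90.4508) ≈ 9.5106,
  v_1 = u/||u|| ≈ (0.5257, 0.8507) (||v_1|| = 1).

λ_1 = 19.0902,  λ_2 = 7.9098;  v_1 ≈ (0.5257, 0.8507)
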